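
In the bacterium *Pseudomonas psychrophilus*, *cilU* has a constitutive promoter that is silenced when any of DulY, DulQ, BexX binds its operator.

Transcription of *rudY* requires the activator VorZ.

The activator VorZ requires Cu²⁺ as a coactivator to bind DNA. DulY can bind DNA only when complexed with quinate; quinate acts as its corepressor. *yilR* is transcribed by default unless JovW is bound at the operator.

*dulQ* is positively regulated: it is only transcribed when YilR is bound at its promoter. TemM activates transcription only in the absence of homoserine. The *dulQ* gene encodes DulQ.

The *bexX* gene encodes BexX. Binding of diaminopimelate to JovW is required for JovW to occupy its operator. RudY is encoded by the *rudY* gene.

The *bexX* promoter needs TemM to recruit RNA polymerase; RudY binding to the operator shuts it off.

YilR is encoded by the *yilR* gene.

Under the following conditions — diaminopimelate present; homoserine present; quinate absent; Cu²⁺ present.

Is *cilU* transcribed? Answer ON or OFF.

Quinate is absent, so DulY is inactive.
Diaminopimelate is present, so JovW is active.
With repressor JovW bound, *yilR* is not transcribed.
So YilR is not produced.
Required activator YilR is absent, so *dulQ* is not transcribed.
So DulQ is not produced.
Cu²⁺ is present, so VorZ is active.
No repressor is bound and VorZ is active, so *rudY* is transcribed.
So RudY is produced and active.
Homoserine is present, so TemM is inactive.
With repressor RudY bound, *bexX* is not transcribed.
So BexX is not produced.
With no repressor bound, *cilU* is transcribed.

ON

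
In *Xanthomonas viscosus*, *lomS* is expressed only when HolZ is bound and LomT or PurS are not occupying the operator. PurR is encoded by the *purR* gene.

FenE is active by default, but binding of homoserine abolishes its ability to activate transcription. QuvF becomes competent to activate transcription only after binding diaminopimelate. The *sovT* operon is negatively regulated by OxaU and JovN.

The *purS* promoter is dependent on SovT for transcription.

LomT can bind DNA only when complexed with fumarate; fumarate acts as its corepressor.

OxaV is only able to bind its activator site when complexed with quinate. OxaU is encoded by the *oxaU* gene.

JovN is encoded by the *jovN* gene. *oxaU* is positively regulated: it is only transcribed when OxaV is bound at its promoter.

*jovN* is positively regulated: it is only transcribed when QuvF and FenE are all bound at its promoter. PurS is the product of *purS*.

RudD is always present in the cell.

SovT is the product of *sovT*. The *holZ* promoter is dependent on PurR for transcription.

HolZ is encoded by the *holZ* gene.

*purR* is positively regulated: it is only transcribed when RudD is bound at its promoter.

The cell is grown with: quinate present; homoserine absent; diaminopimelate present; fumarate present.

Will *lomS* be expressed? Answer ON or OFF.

Fumarate is present, so LomT is active.
Quinate is present, so OxaV is active.
No repressor is bound and OxaV is active, so *oxaU* is transcribed.
So OxaU is produced and active.
Diaminopimelate is present, so QuvF is active.
Homoserine is absent, so FenE is active.
No repressor is bound and QuvF and FenE are active, so *jovN* is transcribed.
So JovN is produced and active.
With repressor OxaU bound, *sovT* is not transcribed.
So SovT is not produced.
Required activator SovT is absent, so *purS* is not transcribed.
So PurS is not produced.
RudD is produced constitutively and is active.
No repressor is bound and RudD is active, so *purR* is transcribed.
So PurR is produced and active.
No repressor is bound and PurR is active, so *holZ* is transcribed.
So HolZ is produced and active.
With repressor LomT bound, *lomS* is not transcribed.

OFF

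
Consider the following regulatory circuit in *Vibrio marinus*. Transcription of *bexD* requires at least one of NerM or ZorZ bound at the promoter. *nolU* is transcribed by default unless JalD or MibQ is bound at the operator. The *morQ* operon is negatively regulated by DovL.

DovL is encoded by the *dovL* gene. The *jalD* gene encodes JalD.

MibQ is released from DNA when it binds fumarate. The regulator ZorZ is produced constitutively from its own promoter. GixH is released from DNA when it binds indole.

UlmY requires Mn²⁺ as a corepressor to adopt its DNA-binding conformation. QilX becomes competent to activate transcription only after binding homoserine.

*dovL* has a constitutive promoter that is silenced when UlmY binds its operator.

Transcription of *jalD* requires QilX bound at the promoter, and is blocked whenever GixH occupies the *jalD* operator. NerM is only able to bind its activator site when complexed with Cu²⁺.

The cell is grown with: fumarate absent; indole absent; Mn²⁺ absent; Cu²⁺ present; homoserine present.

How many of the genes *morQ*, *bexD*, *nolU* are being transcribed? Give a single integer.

1

Mn²⁺ is absent, so UlmY is inactive.
With no repressor bound, *dovL* is transcribed.
So DovL is produced and active.
With repressor DovL bound, *morQ* is not transcribed.
→ *morQ* is OFF.
Cu²⁺ is present, so NerM is active.
ZorZ is produced constitutively and is active.
Activator NerM is present, so *bexD* is transcribed.
→ *bexD* is ON.
Homoserine is present, so QilX is active.
Indole is absent, so GixH is active.
With repressor GixH bound, *jalD* is not transcribed.
So JalD is not produced.
Fumarate is absent, so MibQ is active.
With repressor MibQ bound, *nolU* is not transcribed.
→ *nolU* is OFF.
1 of the 3 genes is transcribed.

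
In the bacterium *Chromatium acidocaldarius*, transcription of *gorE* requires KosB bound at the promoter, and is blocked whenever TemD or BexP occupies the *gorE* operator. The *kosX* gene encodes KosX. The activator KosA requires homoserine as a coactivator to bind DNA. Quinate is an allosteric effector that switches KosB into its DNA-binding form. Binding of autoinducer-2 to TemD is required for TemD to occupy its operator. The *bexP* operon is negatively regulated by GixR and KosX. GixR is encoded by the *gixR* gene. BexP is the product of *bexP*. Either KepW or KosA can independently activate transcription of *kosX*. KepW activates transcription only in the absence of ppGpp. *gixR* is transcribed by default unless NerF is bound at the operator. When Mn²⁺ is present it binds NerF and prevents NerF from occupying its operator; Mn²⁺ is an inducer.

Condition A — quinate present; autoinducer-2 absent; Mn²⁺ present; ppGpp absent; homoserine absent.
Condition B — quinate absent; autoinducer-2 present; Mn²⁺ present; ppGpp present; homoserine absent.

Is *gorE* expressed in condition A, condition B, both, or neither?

Condition A:
Quinate is present, so KosB is active.
Autoinducer-2 is absent, so TemD is inactive.
Mn²⁺ is present, so NerF is inactive.
With no repressor bound, *gixR* is transcribed.
So GixR is produced and active.
ppGpp is absent, so KepW is active.
Homoserine is absent, so KosA is inactive.
Activator KepW is present, so *kosX* is transcribed.
So KosX is produced and active.
With repressor GixR bound, *bexP* is not transcribed.
So BexP is not produced.
No repressor is bound and KosB is active, so *gorE* is transcribed.
→ *gorE* is ON in A.
Condition B:
Quinate is absent, so KosB is inactive.
Autoinducer-2 is present, so TemD is active.
Mn²⁺ is present, so NerF is inactive.
With no repressor bound, *gixR* is transcribed.
So GixR is produced and active.
ppGpp is present, so KepW is inactive.
Homoserine is absent, so KosA is inactive.
No activator is available at the *kosX* promoter, so *kosX* is not transcribed.
So KosX is not produced.
With repressor GixR bound, *bexP* is not transcribed.
So BexP is not produced.
With repressor TemD bound, *gorE* is not transcribed.
→ *gorE* is OFF in B.

A only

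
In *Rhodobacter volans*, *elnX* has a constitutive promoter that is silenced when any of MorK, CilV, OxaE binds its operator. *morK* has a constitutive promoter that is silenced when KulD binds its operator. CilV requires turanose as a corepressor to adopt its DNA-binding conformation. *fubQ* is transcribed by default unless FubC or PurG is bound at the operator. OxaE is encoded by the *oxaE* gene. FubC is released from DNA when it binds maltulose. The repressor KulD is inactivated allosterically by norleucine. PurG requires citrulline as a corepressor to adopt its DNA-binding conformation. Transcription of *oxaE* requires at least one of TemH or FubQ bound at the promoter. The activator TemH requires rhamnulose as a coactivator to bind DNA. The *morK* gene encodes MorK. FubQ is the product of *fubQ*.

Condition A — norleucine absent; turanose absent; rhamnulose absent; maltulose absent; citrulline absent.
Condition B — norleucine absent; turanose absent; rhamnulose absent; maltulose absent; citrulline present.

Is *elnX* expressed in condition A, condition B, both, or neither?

both

Condition A:
Norleucine is absent, so KulD is active.
With repressor KulD bound, *morK* is not transcribed.
So MorK is not produced.
Turanose is absent, so CilV is inactive.
Rhamnulose is absent, so TemH is inactive.
Maltulose is absent, so FubC is active.
Citrulline is absent, so PurG is inactive.
With repressor FubC bound, *fubQ* is not transcribed.
So FubQ is not produced.
No activator is available at the *oxaE* promoter, so *oxaE* is not transcribed.
So OxaE is not produced.
With no repressor bound, *elnX* is transcribed.
→ *elnX* is ON in A.
Condition B:
Norleucine is absent, so KulD is active.
With repressor KulD bound, *morK* is not transcribed.
So MorK is not produced.
Turanose is absent, so CilV is inactive.
Rhamnulose is absent, so TemH is inactive.
Maltulose is absent, so FubC is active.
Citrulline is present, so PurG is active.
With repressor FubC bound, *fubQ* is not transcribed.
So FubQ is not produced.
No activator is available at the *oxaE* promoter, so *oxaE* is not transcribed.
So OxaE is not produced.
With no repressor bound, *elnX* is transcribed.
→ *elnX* is ON in B.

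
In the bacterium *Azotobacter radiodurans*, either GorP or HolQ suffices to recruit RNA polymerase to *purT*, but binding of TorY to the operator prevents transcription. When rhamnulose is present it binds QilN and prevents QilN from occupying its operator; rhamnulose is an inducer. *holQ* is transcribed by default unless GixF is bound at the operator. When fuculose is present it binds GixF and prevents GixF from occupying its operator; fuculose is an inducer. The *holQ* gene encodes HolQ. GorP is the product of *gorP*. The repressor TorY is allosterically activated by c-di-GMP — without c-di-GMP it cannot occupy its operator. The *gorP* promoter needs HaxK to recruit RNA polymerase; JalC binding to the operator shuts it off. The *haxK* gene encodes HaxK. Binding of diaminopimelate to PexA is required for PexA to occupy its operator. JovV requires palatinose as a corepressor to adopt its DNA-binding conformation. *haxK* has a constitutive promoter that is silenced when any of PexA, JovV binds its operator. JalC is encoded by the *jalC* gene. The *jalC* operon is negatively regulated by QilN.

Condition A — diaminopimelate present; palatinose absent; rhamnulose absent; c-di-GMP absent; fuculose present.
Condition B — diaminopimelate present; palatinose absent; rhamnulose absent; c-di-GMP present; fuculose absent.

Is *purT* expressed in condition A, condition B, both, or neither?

A only

Condition A:
Diaminopimelate is present, so PexA is active.
Palatinose is absent, so JovV is inactive.
With repressor PexA bound, *haxK* is not transcribed.
So HaxK is not produced.
Rhamnulose is absent, so QilN is active.
With repressor QilN bound, *jalC* is not transcribed.
So JalC is not produced.
Required activator HaxK is absent, so *gorP* is not transcribed.
So GorP is not produced.
c-di-GMP is absent, so TorY is inactive.
Fuculose is present, so GixF is inactive.
With no repressor bound, *holQ* is transcribed.
So HolQ is produced and active.
Activator HolQ is present, so *purT* is transcribed.
→ *purT* is ON in A.
Condition B:
Diaminopimelate is present, so PexA is active.
Palatinose is absent, so JovV is inactive.
With repressor PexA bound, *haxK* is not transcribed.
So HaxK is not produced.
Rhamnulose is absent, so QilN is active.
With repressor QilN bound, *jalC* is not transcribed.
So JalC is not produced.
Required activator HaxK is absent, so *gorP* is not transcribed.
So GorP is not produced.
c-di-GMP is present, so TorY is active.
Fuculose is absent, so GixF is active.
With repressor GixF bound, *holQ* is not transcribed.
So HolQ is not produced.
With repressor TorY bound, *purT* is not transcribed.
→ *purT* is OFF in B.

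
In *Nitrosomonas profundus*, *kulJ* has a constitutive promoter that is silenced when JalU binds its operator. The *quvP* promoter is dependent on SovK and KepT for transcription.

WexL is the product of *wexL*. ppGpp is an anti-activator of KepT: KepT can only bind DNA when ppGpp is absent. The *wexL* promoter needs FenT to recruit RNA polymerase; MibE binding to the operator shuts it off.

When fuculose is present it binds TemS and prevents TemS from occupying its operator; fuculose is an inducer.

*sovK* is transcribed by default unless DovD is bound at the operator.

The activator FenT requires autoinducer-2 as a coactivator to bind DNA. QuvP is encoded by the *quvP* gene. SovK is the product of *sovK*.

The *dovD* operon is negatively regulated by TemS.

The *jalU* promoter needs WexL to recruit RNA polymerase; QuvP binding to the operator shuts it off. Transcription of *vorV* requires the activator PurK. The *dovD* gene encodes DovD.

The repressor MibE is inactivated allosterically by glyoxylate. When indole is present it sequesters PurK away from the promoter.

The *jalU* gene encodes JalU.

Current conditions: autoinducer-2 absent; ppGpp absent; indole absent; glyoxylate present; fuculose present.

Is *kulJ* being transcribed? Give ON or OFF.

Fuculose is present, so TemS is inactive.
With no repressor bound, *dovD* is transcribed.
So DovD is produced and active.
With repressor DovD bound, *sovK* is not transcribed.
So SovK is not produced.
ppGpp is absent, so KepT is active.
Required activator SovK is absent, so *quvP* is not transcribed.
So QuvP is not produced.
Autoinducer-2 is absent, so FenT is inactive.
Glyoxylate is present, so MibE is inactive.
Required activator FenT is absent, so *wexL* is not transcribed.
So WexL is not produced.
Required activator WexL is absent, so *jalU* is not transcribed.
So JalU is not produced.
With no repressor bound, *kulJ* is transcribed.

ON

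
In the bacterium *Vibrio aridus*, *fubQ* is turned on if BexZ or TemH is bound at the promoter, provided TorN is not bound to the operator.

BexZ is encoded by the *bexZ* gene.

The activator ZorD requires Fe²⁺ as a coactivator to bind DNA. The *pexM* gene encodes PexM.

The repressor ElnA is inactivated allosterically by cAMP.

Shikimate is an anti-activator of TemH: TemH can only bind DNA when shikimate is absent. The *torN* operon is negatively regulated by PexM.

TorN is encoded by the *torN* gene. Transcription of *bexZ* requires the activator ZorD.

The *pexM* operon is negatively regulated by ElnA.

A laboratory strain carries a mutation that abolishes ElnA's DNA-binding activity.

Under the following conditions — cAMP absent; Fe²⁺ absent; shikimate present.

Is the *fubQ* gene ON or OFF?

OFF

ElnA is non-functional in this strain, so it has no effect.
With no repressor bound, *pexM* is transcribed.
So PexM is produced and active.
With repressor PexM bound, *torN* is not transcribed.
So TorN is not produced.
Fe²⁺ is absent, so ZorD is inactive.
Required activator ZorD is absent, so *bexZ* is not transcribed.
So BexZ is not produced.
Shikimate is present, so TemH is inactive.
No activator is available at the *fubQ* promoter, so *fubQ* is not transcribed.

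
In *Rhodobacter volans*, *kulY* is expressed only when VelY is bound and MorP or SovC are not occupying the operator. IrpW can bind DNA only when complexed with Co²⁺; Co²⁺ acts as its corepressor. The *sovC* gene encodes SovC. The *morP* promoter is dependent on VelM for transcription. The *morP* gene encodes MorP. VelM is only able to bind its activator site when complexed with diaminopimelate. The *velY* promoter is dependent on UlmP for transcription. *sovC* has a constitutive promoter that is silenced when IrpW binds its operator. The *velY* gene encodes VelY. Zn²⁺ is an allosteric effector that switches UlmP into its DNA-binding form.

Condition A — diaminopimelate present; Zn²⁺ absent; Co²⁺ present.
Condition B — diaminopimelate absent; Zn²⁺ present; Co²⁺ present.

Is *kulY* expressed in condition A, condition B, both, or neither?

B only

Condition A:
Diaminopimelate is present, so VelM is active.
No repressor is bound and VelM is active, so *morP* is transcribed.
So MorP is produced and active.
Zn²⁺ is absent, so UlmP is inactive.
Required activator UlmP is absent, so *velY* is not transcribed.
So VelY is not produced.
Co²⁺ is present, so IrpW is active.
With repressor IrpW bound, *sovC* is not transcribed.
So SovC is not produced.
With repressor MorP bound, *kulY* is not transcribed.
→ *kulY* is OFF in A.
Condition B:
Diaminopimelate is absent, so VelM is inactive.
Required activator VelM is absent, so *morP* is not transcribed.
So MorP is not produced.
Zn²⁺ is present, so UlmP is active.
No repressor is bound and UlmP is active, so *velY* is transcribed.
So VelY is produced and active.
Co²⁺ is present, so IrpW is active.
With repressor IrpW bound, *sovC* is not transcribed.
So SovC is not produced.
No repressor is bound and VelY is active, so *kulY* is transcribed.
→ *kulY* is ON in B.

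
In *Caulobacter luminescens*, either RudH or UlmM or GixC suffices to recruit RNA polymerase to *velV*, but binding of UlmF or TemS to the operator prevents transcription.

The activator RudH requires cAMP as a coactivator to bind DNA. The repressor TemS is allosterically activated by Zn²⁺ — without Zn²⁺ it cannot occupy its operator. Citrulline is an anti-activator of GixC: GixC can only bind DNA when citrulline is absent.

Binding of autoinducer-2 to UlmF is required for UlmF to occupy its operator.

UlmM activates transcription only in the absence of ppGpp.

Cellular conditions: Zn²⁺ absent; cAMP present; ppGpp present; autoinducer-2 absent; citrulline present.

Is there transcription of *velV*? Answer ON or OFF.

Autoinducer-2 is absent, so UlmF is inactive.
cAMP is present, so RudH is active.
ppGpp is present, so UlmM is inactive.
Citrulline is present, so GixC is inactive.
Zn²⁺ is absent, so TemS is inactive.
Activator RudH is present, so *velV* is transcribed.

ON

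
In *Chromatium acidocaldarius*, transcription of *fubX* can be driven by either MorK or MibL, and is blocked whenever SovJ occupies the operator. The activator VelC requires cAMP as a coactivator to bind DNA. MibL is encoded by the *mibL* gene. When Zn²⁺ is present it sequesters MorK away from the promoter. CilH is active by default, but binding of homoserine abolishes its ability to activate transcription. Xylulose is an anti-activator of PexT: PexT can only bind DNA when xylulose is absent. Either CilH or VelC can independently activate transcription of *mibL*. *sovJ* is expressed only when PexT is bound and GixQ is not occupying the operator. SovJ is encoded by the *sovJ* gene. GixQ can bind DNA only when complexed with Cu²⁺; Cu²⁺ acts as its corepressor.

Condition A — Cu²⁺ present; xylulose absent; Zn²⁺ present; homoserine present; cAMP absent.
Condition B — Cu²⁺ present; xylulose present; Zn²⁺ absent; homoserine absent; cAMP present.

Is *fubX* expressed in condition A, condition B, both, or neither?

Condition A:
Cu²⁺ is present, so GixQ is active.
Xylulose is absent, so PexT is active.
With repressor GixQ bound, *sovJ* is not transcribed.
So SovJ is not produced.
Zn²⁺ is present, so MorK is inactive.
Homoserine is present, so CilH is inactive.
cAMP is absent, so VelC is inactive.
No activator is available at the *mibL* promoter, so *mibL* is not transcribed.
So MibL is not produced.
No activator is available at the *fubX* promoter, so *fubX* is not transcribed.
→ *fubX* is OFF in A.
Condition B:
Cu²⁺ is present, so GixQ is active.
Xylulose is present, so PexT is inactive.
With repressor GixQ bound, *sovJ* is not transcribed.
So SovJ is not produced.
Zn²⁺ is absent, so MorK is active.
Homoserine is absent, so CilH is active.
cAMP is present, so VelC is active.
Activator CilH is present, so *mibL* is transcribed.
So MibL is produced and active.
Activator MorK is present, so *fubX* is transcribed.
→ *fubX* is ON in B.

B only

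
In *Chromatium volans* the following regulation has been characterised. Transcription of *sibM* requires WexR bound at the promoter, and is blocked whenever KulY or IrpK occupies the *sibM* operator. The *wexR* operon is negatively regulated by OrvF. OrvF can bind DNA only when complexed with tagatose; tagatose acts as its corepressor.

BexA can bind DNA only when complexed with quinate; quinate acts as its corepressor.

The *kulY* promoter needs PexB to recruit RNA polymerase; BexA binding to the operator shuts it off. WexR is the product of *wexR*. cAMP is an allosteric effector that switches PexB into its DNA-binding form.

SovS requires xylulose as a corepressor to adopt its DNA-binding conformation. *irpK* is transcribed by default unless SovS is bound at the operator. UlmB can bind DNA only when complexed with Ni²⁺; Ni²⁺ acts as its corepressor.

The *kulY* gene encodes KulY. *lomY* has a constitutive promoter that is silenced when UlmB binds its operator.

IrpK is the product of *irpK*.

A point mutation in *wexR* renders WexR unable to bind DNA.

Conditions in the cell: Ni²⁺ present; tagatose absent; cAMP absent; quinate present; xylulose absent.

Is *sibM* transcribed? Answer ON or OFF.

Quinate is present, so BexA is active.
cAMP is absent, so PexB is inactive.
With repressor BexA bound, *kulY* is not transcribed.
So KulY is not produced.
WexR is non-functional in this strain, so it has no effect.
Xylulose is absent, so SovS is inactive.
With no repressor bound, *irpK* is transcribed.
So IrpK is produced and active.
With repressor IrpK bound, *sibM* is not transcribed.

OFF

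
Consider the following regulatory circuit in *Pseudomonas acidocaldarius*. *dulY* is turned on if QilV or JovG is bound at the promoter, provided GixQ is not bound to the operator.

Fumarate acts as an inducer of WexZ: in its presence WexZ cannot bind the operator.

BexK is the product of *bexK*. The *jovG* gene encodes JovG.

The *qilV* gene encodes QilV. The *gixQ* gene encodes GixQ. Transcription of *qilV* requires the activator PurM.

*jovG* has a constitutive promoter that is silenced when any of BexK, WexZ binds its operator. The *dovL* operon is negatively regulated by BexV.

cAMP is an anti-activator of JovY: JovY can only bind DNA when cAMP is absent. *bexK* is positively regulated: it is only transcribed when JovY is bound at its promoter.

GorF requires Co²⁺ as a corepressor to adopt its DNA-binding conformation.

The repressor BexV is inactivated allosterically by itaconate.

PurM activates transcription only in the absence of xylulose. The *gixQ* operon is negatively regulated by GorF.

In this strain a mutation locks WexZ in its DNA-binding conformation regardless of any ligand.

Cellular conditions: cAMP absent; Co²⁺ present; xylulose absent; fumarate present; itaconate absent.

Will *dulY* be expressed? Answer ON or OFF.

ON

Co²⁺ is present, so GorF is active.
With repressor GorF bound, *gixQ* is not transcribed.
So GixQ is not produced.
Xylulose is absent, so PurM is active.
No repressor is bound and PurM is active, so *qilV* is transcribed.
So QilV is produced and active.
cAMP is absent, so JovY is active.
No repressor is bound and JovY is active, so *bexK* is transcribed.
So BexK is produced and active.
WexZ is constitutively active in this strain.
With repressor BexK bound, *jovG* is not transcribed.
So JovG is not produced.
Activator QilV is present, so *dulY* is transcribed.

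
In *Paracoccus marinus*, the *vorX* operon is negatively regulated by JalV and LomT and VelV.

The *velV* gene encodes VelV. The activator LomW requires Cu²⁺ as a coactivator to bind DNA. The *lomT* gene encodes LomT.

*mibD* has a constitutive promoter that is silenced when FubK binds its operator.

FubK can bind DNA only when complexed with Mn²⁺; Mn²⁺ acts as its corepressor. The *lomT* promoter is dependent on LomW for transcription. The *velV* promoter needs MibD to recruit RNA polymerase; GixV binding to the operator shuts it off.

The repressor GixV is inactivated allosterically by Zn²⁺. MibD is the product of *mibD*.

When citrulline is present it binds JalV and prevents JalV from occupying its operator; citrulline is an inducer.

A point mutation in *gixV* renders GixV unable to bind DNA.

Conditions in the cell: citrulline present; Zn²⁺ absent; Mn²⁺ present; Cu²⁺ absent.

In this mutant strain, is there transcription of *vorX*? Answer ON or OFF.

ON

Citrulline is present, so JalV is inactive.
Cu²⁺ is absent, so LomW is inactive.
Required activator LomW is absent, so *lomT* is not transcribed.
So LomT is not produced.
GixV is non-functional in this strain, so it has no effect.
Mn²⁺ is present, so FubK is active.
With repressor FubK bound, *mibD* is not transcribed.
So MibD is not produced.
Required activator MibD is absent, so *velV* is not transcribed.
So VelV is not produced.
With no repressor bound, *vorX* is transcribed.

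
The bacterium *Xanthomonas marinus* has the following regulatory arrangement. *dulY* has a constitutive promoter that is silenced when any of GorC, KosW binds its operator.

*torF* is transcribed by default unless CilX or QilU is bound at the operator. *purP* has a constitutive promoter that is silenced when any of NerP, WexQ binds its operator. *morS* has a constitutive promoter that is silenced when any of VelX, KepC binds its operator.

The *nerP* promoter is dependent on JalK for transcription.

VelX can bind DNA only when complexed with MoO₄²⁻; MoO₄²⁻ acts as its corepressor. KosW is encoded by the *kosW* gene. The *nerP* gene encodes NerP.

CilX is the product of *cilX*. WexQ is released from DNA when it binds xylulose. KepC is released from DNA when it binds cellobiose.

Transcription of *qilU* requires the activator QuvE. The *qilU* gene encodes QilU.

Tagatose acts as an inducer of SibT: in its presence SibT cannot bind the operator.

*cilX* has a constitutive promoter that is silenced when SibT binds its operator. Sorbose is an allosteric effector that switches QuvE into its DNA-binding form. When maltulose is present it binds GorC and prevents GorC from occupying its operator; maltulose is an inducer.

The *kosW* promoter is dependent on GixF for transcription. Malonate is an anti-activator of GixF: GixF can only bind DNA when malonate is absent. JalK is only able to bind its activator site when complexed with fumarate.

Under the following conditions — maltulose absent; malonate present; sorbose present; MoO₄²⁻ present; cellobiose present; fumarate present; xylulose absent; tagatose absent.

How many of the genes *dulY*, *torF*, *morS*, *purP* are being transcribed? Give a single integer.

Maltulose is absent, so GorC is active.
Malonate is present, so GixF is inactive.
Required activator GixF is absent, so *kosW* is not transcribed.
So KosW is not produced.
With repressor GorC bound, *dulY* is not transcribed.
→ *dulY* is OFF.
Tagatose is absent, so SibT is active.
With repressor SibT bound, *cilX* is not transcribed.
So CilX is not produced.
Sorbose is present, so QuvE is active.
No repressor is bound and QuvE is active, so *qilU* is transcribed.
So QilU is produced and active.
With repressor QilU bound, *torF* is not transcribed.
→ *torF* is OFF.
MoO₄²⁻ is present, so VelX is active.
Cellobiose is present, so KepC is inactive.
With repressor VelX bound, *morS* is not transcribed.
→ *morS* is OFF.
Fumarate is present, so JalK is active.
No repressor is bound and JalK is active, so *nerP* is transcribed.
So NerP is produced and active.
Xylulose is absent, so WexQ is active.
With repressor NerP bound, *purP* is not transcribed.
→ *purP* is OFF.
0 of the 4 genes are transcribed.

0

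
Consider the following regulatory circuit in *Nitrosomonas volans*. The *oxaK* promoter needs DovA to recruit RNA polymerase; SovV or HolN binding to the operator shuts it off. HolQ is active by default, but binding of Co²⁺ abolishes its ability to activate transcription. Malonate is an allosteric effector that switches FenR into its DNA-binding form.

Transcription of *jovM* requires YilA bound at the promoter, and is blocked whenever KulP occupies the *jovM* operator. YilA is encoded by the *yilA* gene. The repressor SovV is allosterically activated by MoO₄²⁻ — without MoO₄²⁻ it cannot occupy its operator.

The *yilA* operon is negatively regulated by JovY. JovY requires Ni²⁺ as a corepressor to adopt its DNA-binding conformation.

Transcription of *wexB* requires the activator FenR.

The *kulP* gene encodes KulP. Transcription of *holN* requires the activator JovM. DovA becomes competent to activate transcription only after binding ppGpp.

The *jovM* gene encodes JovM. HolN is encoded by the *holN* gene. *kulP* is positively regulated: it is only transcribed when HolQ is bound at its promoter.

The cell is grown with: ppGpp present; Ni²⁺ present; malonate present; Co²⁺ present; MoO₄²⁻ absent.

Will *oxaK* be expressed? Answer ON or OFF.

ON

MoO₄²⁻ is absent, so SovV is inactive.
Co²⁺ is present, so HolQ is inactive.
Required activator HolQ is absent, so *kulP* is not transcribed.
So KulP is not produced.
Ni²⁺ is present, so JovY is active.
With repressor JovY bound, *yilA* is not transcribed.
So YilA is not produced.
Required activator YilA is absent, so *jovM* is not transcribed.
So JovM is not produced.
Required activator JovM is absent, so *holN* is not transcribed.
So HolN is not produced.
ppGpp is present, so DovA is active.
No repressor is bound and DovA is active, so *oxaK* is transcribed.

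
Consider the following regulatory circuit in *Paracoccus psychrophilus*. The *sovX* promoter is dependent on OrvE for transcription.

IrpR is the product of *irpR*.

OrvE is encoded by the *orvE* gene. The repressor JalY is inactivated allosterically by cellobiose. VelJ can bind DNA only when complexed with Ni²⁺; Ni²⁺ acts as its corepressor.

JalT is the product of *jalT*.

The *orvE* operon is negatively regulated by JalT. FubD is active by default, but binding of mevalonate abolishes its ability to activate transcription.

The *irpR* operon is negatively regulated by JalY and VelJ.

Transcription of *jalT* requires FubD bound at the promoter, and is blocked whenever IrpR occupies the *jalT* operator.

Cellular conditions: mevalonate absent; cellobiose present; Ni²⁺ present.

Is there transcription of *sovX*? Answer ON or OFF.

OFF

Cellobiose is present, so JalY is inactive.
Ni²⁺ is present, so VelJ is active.
With repressor VelJ bound, *irpR* is not transcribed.
So IrpR is not produced.
Mevalonate is absent, so FubD is active.
No repressor is bound and FubD is active, so *jalT* is transcribed.
So JalT is produced and active.
With repressor JalT bound, *orvE* is not transcribed.
So OrvE is not produced.
Required activator OrvE is absent, so *sovX* is not transcribed.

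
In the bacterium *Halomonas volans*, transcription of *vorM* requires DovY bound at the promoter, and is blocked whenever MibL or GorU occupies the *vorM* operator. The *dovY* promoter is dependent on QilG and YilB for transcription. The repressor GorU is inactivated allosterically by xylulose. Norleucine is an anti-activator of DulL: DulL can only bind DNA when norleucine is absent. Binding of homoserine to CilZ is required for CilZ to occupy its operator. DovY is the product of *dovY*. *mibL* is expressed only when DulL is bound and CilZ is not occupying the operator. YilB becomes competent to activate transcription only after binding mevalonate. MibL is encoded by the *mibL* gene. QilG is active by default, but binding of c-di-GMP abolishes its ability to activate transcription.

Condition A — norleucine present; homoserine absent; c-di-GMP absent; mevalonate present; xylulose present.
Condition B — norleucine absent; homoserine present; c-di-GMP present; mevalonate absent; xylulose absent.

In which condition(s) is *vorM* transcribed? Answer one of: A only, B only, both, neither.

Condition A:
Norleucine is present, so DulL is inactive.
Homoserine is absent, so CilZ is inactive.
Required activator DulL is absent, so *mibL* is not transcribed.
So MibL is not produced.
c-di-GMP is absent, so QilG is active.
Mevalonate is present, so YilB is active.
No repressor is bound and QilG and YilB are active, so *dovY* is transcribed.
So DovY is produced and active.
Xylulose is present, so GorU is inactive.
No repressor is bound and DovY is active, so *vorM* is transcribed.
→ *vorM* is ON in A.
Condition B:
Norleucine is absent, so DulL is active.
Homoserine is present, so CilZ is active.
With repressor CilZ bound, *mibL* is not transcribed.
So MibL is not produced.
c-di-GMP is present, so QilG is inactive.
Mevalonate is absent, so YilB is inactive.
Required activator QilG is absent, so *dovY* is not transcribed.
So DovY is not produced.
Xylulose is absent, so GorU is active.
With repressor GorU bound, *vorM* is not transcribed.
→ *vorM* is OFF in B.

A only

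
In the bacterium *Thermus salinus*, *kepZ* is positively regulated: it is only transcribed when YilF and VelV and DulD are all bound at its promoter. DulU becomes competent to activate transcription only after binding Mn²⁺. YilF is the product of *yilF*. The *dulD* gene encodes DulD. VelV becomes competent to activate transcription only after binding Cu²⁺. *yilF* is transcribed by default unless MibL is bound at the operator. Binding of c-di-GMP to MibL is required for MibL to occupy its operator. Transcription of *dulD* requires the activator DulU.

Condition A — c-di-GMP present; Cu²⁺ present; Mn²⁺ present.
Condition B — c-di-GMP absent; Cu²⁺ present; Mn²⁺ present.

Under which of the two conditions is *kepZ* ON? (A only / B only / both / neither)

Condition A:
c-di-GMP is present, so MibL is active.
With repressor MibL bound, *yilF* is not transcribed.
So YilF is not produced.
Cu²⁺ is present, so VelV is active.
Mn²⁺ is present, so DulU is active.
No repressor is bound and DulU is active, so *dulD* is transcribed.
So DulD is produced and active.
Required activator YilF is absent, so *kepZ* is not transcribed.
→ *kepZ* is OFF in A.
Condition B:
c-di-GMP is absent, so MibL is inactive.
With no repressor bound, *yilF* is transcribed.
So YilF is produced and active.
Cu²⁺ is present, so VelV is active.
Mn²⁺ is present, so DulU is active.
No repressor is bound and DulU is active, so *dulD* is transcribed.
So DulD is produced and active.
No repressor is bound and YilF and VelV and DulD are active, so *kepZ* is transcribed.
→ *kepZ* is ON in B.

B only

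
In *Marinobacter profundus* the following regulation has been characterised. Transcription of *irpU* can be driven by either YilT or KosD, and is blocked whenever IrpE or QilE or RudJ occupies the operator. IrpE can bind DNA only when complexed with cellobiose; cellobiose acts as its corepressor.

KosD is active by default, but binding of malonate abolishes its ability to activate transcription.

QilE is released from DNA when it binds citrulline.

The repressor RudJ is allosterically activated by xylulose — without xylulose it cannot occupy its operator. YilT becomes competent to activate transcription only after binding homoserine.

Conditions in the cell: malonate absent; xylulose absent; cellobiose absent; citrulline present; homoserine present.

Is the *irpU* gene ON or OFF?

Homoserine is present, so YilT is active.
Cellobiose is absent, so IrpE is inactive.
Citrulline is present, so QilE is inactive.
Malonate is absent, so KosD is active.
Xylulose is absent, so RudJ is inactive.
Activator YilT is present, so *irpU* is transcribed.

ON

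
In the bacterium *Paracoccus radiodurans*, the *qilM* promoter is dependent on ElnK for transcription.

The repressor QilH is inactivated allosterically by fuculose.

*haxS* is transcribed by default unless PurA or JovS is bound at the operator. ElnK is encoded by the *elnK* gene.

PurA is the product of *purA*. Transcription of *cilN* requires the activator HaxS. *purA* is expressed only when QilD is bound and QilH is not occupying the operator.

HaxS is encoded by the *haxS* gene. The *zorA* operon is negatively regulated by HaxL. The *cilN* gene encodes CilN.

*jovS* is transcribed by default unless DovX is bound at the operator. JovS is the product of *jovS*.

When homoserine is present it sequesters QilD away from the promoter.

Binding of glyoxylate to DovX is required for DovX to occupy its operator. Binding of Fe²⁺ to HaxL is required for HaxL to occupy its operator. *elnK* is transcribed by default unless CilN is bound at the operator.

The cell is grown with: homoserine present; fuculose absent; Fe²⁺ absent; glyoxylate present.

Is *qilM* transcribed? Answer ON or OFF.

Homoserine is present, so QilD is inactive.
Fuculose is absent, so QilH is active.
With repressor QilH bound, *purA* is not transcribed.
So PurA is not produced.
Glyoxylate is present, so DovX is active.
With repressor DovX bound, *jovS* is not transcribed.
So JovS is not produced.
With no repressor bound, *haxS* is transcribed.
So HaxS is produced and active.
No repressor is bound and HaxS is active, so *cilN* is transcribed.
So CilN is produced and active.
With repressor CilN bound, *elnK* is not transcribed.
So ElnK is not produced.
Required activator ElnK is absent, so *qilM* is not transcribed.

OFF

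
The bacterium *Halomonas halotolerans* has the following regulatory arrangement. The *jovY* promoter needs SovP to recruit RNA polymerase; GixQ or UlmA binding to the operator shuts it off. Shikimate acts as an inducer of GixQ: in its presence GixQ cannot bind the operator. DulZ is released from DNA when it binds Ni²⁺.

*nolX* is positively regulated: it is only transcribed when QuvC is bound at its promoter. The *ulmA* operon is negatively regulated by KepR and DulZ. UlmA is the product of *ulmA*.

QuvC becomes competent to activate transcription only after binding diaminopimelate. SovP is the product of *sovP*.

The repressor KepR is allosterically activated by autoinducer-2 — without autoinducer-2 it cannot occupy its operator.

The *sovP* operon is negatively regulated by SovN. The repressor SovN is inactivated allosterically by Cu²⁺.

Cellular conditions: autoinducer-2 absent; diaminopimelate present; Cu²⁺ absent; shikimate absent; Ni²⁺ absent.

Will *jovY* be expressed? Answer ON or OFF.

OFF

Shikimate is absent, so GixQ is active.
Cu²⁺ is absent, so SovN is active.
With repressor SovN bound, *sovP* is not transcribed.
So SovP is not produced.
Autoinducer-2 is absent, so KepR is inactive.
Ni²⁺ is absent, so DulZ is active.
With repressor DulZ bound, *ulmA* is not transcribed.
So UlmA is not produced.
With repressor GixQ bound, *jovY* is not transcribed.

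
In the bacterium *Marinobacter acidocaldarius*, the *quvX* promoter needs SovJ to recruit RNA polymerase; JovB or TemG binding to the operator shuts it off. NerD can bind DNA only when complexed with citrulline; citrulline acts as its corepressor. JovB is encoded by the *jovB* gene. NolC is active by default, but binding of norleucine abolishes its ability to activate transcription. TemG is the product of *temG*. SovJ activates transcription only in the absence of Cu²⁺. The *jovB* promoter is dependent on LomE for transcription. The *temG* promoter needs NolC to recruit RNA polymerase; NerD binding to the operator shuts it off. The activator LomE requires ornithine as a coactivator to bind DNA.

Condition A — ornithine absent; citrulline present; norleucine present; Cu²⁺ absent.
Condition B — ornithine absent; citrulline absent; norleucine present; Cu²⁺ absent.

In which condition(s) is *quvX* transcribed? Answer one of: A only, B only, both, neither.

both

Condition A:
Ornithine is absent, so LomE is inactive.
Required activator LomE is absent, so *jovB* is not transcribed.
So JovB is not produced.
Citrulline is present, so NerD is active.
Norleucine is present, so NolC is inactive.
With repressor NerD bound, *temG* is not transcribed.
So TemG is not produced.
Cu²⁺ is absent, so SovJ is active.
No repressor is bound and SovJ is active, so *quvX* is transcribed.
→ *quvX* is ON in A.
Condition B:
Ornithine is absent, so LomE is inactive.
Required activator LomE is absent, so *jovB* is not transcribed.
So JovB is not produced.
Citrulline is absent, so NerD is inactive.
Norleucine is present, so NolC is inactive.
Required activator NolC is absent, so *temG* is not transcribed.
So TemG is not produced.
Cu²⁺ is absent, so SovJ is active.
No repressor is bound and SovJ is active, so *quvX* is transcribed.
→ *quvX* is ON in B.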